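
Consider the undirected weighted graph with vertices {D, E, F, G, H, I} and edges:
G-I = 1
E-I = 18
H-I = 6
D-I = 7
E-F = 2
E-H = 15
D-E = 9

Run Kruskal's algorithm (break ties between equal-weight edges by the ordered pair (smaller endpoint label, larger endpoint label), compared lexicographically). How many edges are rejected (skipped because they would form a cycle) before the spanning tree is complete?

0

Kruskal: consider edges lightest-first.
G-I (1): add. Components now {D} {E} {F} {G,I} {H}
E-F (2): add. Components now {D} {E,F} {G,I} {H}
H-I (6): add. Components now {D} {E,F} {G,H,I}
D-I (7): add. Components now {D,G,H,I} {E,F}
D-E (9): add. Components now {D,E,F,G,H,I}
Edges rejected before the tree was complete: 0.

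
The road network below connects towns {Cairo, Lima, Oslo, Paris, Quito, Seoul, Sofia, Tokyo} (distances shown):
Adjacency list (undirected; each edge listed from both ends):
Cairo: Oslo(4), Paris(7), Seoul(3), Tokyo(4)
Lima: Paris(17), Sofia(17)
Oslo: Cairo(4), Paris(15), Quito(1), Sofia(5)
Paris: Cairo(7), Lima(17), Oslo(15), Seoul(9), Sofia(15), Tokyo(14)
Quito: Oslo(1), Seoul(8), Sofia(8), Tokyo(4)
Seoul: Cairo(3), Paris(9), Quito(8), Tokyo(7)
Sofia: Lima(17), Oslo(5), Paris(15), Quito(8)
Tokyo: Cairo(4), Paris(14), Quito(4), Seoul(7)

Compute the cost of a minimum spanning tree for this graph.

Grow the tree from Seoul using Prim:
Step 1: cheapest edge leaving the tree is Cairo–Seoul (3); add Cairo.
Step 2: cheapest edge leaving the tree is Cairo–Oslo (4); add Oslo.
Step 3: cheapest edge leaving the tree is Oslo–Quito (1); add Quito.
Step 4: cheapest edge leaving the tree is Cairo–Tokyo (4); add Tokyo.
Step 5: cheapest edge leaving the tree is Oslo–Sofia (5); add Sofia.
Step 6: cheapest edge leaving the tree is Cairo–Paris (7); add Paris.
Step 7: cheapest edge leaving the tree is Lima–Paris (17); add Lima.
MST edges: Cairo–Seoul, Cairo–Oslo, Oslo–Quito, Cairo–Tokyo, Oslo–Sofia, Cairo–Paris, Lima–Paris; total weight 3+4+1+4+5+7+17 = 41.

41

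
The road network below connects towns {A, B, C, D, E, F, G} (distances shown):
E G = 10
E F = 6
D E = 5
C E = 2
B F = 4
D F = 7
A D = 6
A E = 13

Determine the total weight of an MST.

Sort edges by weight, then run Kruskal:
C E (2): add. Components now {A} {B} {C,E} {D} {F} {G}
B F (4): add. Components now {A} {B,F} {C,E} {D} {G}
D E (5): add. Components now {A} {B,F} {C,D,E} {G}
A D (6): add. Components now {A,C,D,E} {B,F} {G}
E F (6): add. Components now {A,B,C,D,E,F} {G}
D F (7): skip — D and F already connected.
E G (10): add. Components now {A,B,C,D,E,F,G}
MST edges: C E, B F, D E, A D, E F, E G; total weight 2+4+5+6+6+10 = 33.

33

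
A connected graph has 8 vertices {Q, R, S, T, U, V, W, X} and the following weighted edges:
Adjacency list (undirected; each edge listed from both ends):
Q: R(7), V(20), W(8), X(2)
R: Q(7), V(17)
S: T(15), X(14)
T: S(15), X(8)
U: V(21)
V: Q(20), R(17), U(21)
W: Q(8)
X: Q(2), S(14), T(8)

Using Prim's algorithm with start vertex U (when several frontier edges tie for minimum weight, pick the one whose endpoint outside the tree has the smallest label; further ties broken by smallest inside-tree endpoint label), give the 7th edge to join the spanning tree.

S-X

Grow the tree from U using Prim:
Step 1: cheapest edge leaving the tree is U–V (21); add V.
Step 2: cheapest edge leaving the tree is R–V (17); add R.
Step 3: cheapest edge leaving the tree is Q–R (7); add Q.
Step 4: cheapest edge leaving the tree is Q–X (2); add X.
Step 5: cheapest edge leaving the tree is T–X (8); add T.
Step 6: cheapest edge leaving the tree is Q–W (8); add W.
Step 7: cheapest edge leaving the tree is S–X (14); add S.
The 7th edge added is S–X.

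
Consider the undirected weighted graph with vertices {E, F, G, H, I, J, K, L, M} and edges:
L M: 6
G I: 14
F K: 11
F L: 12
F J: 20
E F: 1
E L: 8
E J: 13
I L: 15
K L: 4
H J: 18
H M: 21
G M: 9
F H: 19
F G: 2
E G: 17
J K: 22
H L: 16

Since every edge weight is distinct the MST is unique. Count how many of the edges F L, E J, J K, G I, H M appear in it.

Kruskal's algorithm — process edges by increasing weight (ties by edge label):
E F (1): add — endpoints in different components.
F G (2): add — endpoints in different components.
K L (4): add — endpoints in different components.
L M (6): add — endpoints in different components.
E L (8): add — endpoints in different components.
G M (9): skip — G and M already connected.
F K (11): skip — F and K already connected.
F L (12): skip — F and L already connected.
E J (13): add — endpoints in different components.
G I (14): add — endpoints in different components.
I L (15): skip — I and L already connected.
H L (16): add — endpoints in different components.
MST edge set: {E F, F G, K L, L M, E L, E J, G I, H L}.
Of the listed edges, {E J, G I} are in the MST → 2.

2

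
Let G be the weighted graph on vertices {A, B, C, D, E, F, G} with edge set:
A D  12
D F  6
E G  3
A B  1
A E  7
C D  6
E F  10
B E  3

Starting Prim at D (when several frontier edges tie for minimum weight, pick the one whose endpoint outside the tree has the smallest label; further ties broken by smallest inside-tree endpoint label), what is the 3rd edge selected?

Prim, starting at D.
Step 1: cheapest edge leaving the tree is C D (6); add C.
Step 2: cheapest edge leaving the tree is D F (6); add F.
Step 3: cheapest edge leaving the tree is E F (10); add E.
Step 4: cheapest edge leaving the tree is B E (3); add B.
Step 5: cheapest edge leaving the tree is A B (1); add A.
Step 6: cheapest edge leaving the tree is E G (3); add G.
The 3rd edge added is E F.

E-F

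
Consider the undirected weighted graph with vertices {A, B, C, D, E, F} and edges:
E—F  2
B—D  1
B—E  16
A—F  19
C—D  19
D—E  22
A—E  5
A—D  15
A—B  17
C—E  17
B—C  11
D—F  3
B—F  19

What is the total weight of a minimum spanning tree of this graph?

22

Grow the tree from B using Prim:
Step 1: frontier [B—D 1, B—C 11, B—E 16, A—B 17, B—F 19] → take B—D (1); add D.
Step 2: frontier [B—C 11, B—E 16, A—B 17, B—F 19, D—F 3, A—D 15, C—D 19, D—E 22] → take D—F (3); add F.
Step 3: frontier [B—C 11, B—E 16, A—B 17, A—D 15, C—D 19, D—E 22, E—F 2, A—F 19] → take E—F (2); add E.
Step 4: frontier [B—C 11, A—B 17, A—D 15, C—D 19, A—E 5, C—E 17, A—F 19] → take A—E (5); add A.
Step 5: frontier [B—C 11, C—D 19, C—E 17] → take B—C (11); add C.
MST edges: B—D, D—F, E—F, A—E, B—C; total weight 1+3+2+5+11 = 22.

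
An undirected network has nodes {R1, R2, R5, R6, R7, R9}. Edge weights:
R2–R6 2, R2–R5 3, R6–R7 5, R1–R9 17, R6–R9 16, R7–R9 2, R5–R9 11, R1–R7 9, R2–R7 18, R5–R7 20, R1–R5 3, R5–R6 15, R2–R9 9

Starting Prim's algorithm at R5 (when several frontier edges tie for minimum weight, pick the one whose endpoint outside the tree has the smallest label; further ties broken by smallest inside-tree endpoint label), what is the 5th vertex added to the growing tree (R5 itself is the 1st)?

R7

Prim's algorithm from R5:
Step 1: frontier [R1–R5 3, R2–R5 3, R5–R9 11, R5–R6 15, R5–R7 20] → take R1–R5 (3); add R1.
Step 2: frontier [R1–R7 9, R1–R9 17, R2–R5 3, R5–R9 11, R5–R6 15, R5–R7 20] → take R2–R5 (3); add R2.
Step 3: frontier [R1–R7 9, R1–R9 17, R2–R6 2, R2–R9 9, R2–R7 18, R5–R9 11, R5–R6 15, R5–R7 20] → take R2–R6 (2); add R6.
Step 4: frontier [R1–R7 9, R1–R9 17, R2–R9 9, R2–R7 18, R5–R9 11, R5–R7 20, R6–R7 5, R6–R9 16] → take R6–R7 (5); add R7.
Step 5: frontier [R1–R9 17, R2–R9 9, R5–R9 11, R6–R9 16, R7–R9 2] → take R7–R9 (2); add R9.
Vertex order: R5, R1, R2, R6, R7, R9. The 5th vertex is R7.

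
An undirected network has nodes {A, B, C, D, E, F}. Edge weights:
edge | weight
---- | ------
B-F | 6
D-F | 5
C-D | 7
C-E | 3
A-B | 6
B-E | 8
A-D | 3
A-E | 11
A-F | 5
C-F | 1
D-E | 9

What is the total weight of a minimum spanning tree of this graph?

Kruskal's algorithm — process edges by increasing weight (ties by edge label):
C-F (1): add. Components now {A} {B} {C,F} {D} {E}
A-D (3): add. Components now {A,D} {B} {C,F} {E}
C-E (3): add. Components now {A,D} {B} {C,E,F}
A-F (5): add. Components now {A,C,D,E,F} {B}
D-F (5): skip — D and F already connected.
A-B (6): add. Components now {A,B,C,D,E,F}
MST edges: C-F, A-D, C-E, A-F, A-B; total weight 1+3+3+5+6 = 18.

18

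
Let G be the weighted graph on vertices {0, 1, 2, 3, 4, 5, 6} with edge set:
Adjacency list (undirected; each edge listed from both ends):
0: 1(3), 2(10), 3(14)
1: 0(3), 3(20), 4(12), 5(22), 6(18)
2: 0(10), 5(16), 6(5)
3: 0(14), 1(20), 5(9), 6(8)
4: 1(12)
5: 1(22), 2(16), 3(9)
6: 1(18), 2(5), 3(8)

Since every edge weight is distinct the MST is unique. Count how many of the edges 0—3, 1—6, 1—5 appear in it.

Sort edges by weight, then run Kruskal:
0—1 (3): add. Components now {0,1} {2} {3} {4} {5} {6}
2—6 (5): add. Components now {0,1} {2,6} {3} {4} {5}
3—6 (8): add. Components now {0,1} {2,3,6} {4} {5}
3—5 (9): add. Components now {0,1} {2,3,5,6} {4}
0—2 (10): add. Components now {0,1,2,3,5,6} {4}
1—4 (12): add. Components now {0,1,2,3,4,5,6}
MST edge set: {0—1, 2—6, 3—6, 3—5, 0—2, 1—4}.
Of the listed edges, {} are in the MST → 0.

0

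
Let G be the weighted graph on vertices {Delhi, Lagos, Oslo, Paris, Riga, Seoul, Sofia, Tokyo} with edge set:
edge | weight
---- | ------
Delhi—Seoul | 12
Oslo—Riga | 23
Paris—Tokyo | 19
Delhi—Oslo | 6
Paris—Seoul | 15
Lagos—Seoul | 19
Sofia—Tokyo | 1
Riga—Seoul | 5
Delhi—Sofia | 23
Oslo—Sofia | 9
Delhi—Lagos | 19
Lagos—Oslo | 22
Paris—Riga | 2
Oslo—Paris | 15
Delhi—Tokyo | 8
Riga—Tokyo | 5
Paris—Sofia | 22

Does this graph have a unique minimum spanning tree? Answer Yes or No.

No

Kruskal: consider edges lightest-first.
Sofia—Tokyo (1): add — endpoints in different components.
Paris—Riga (2): add — endpoints in different components.
Riga—Seoul (5): add — endpoints in different components.
Riga—Tokyo (5): add — endpoints in different components.
Delhi—Oslo (6): add — endpoints in different components.
Delhi—Tokyo (8): add — endpoints in different components.
Oslo—Sofia (9): skip — Sofia and Oslo already connected.
Delhi—Seoul (12): skip — Seoul and Delhi already connected.
Oslo—Paris (15): skip — Paris and Oslo already connected.
Paris—Seoul (15): skip — Seoul and Paris already connected.
Delhi—Lagos (19): add — endpoints in different components.
Non-tree edge Lagos—Seoul has weight 19, equal to the heaviest edge on its tree cycle — swapping gives another MST of the same weight. Not unique.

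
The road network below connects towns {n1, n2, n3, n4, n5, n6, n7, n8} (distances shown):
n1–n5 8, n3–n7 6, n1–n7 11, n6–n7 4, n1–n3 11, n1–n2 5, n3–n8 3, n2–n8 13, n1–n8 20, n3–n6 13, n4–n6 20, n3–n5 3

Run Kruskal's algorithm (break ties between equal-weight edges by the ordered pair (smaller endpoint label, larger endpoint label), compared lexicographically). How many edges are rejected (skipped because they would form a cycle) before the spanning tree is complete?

Kruskal: consider edges lightest-first.
n3–n5 (3): add — endpoints in different components.
n3–n8 (3): add — endpoints in different components.
n6–n7 (4): add — endpoints in different components.
n1–n2 (5): add — endpoints in different components.
n3–n7 (6): add — endpoints in different components.
n1–n5 (8): add — endpoints in different components.
n1–n3 (11): skip — n3 and n1 already connected.
n1–n7 (11): skip — n7 and n1 already connected.
n2–n8 (13): skip — n8 and n2 already connected.
n3–n6 (13): skip — n3 and n6 already connected.
n1–n8 (20): skip — n8 and n1 already connected.
n4–n6 (20): add — endpoints in different components.
Edges rejected before the tree was complete: 5.

5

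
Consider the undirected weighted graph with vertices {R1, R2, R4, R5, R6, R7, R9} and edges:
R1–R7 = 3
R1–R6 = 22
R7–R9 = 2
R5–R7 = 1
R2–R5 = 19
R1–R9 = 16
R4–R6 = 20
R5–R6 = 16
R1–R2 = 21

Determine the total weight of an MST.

Prim, starting at R9.
Step 1: frontier [R7–R9 2, R1–R9 16] → take R7–R9 (2); add R7.
Step 2: frontier [R5–R7 1, R1–R7 3, R1–R9 16] → take R5–R7 (1); add R5.
Step 3: frontier [R5–R6 16, R2–R5 19, R1–R7 3, R1–R9 16] → take R1–R7 (3); add R1.
Step 4: frontier [R1–R2 21, R1–R6 22, R5–R6 16, R2–R5 19] → take R5–R6 (16); add R6.
Step 5: frontier [R1–R2 21, R2–R5 19, R4–R6 20] → take R2–R5 (19); add R2.
Step 6: frontier [R4–R6 20] → take R4–R6 (20); add R4.
MST edges: R7–R9, R5–R7, R1–R7, R5–R6, R2–R5, R4–R6; total weight 2+1+3+16+19+20 = 61.

61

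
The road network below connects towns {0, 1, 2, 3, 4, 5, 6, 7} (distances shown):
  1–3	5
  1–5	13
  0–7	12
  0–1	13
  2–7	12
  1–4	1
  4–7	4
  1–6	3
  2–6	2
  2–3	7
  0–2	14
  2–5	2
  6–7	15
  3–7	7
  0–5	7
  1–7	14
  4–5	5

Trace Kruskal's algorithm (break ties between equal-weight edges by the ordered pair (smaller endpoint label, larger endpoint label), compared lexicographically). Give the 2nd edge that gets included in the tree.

2-5

Kruskal's algorithm — process edges by increasing weight (ties by edge label):
1–4 (1): add — endpoints in different components.
2–5 (2): add — endpoints in different components.
2–6 (2): add — endpoints in different components.
1–6 (3): add — endpoints in different components.
4–7 (4): add — endpoints in different components.
1–3 (5): add — endpoints in different components.
4–5 (5): skip — 4 and 5 already connected.
0–5 (7): add — endpoints in different components.
The 2nd edge added is 2–5.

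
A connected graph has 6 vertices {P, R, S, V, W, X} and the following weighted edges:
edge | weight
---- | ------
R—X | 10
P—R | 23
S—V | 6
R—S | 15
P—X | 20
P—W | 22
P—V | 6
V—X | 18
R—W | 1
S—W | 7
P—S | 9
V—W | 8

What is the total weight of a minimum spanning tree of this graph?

30

Prim's algorithm from V:
Step 1: cheapest edge leaving the tree is P—V (6); add P.
Step 2: cheapest edge leaving the tree is S—V (6); add S.
Step 3: cheapest edge leaving the tree is S—W (7); add W.
Step 4: cheapest edge leaving the tree is R—W (1); add R.
Step 5: cheapest edge leaving the tree is R—X (10); add X.
MST edges: P—V, S—V, S—W, R—W, R—X; total weight 6+6+7+1+10 = 30.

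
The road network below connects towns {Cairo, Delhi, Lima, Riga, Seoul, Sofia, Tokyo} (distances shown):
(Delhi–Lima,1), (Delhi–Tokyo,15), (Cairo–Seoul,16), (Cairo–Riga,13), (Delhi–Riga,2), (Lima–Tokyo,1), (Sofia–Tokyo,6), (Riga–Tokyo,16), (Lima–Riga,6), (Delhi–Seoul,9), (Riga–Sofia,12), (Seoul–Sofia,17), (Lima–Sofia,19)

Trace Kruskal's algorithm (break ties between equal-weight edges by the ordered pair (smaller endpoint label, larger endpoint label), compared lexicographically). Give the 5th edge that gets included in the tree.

Delhi-Seoul

Sort edges by weight, then run Kruskal:
Delhi–Lima (1): add — endpoints in different components.
Lima–Tokyo (1): add — endpoints in different components.
Delhi–Riga (2): add — endpoints in different components.
Lima–Riga (6): skip — Lima and Riga already connected.
Sofia–Tokyo (6): add — endpoints in different components.
Delhi–Seoul (9): add — endpoints in different components.
Riga–Sofia (12): skip — Riga and Sofia already connected.
Cairo–Riga (13): add — endpoints in different components.
The 5th edge added is Delhi–Seoul.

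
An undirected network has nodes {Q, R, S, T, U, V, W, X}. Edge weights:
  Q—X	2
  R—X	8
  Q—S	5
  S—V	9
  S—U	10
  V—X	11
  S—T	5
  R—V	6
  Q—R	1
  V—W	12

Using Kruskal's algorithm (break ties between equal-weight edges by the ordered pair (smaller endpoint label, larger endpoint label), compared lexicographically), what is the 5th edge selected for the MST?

R-V

Sort edges by weight, then run Kruskal:
Q—R (1): add — endpoints in different components.
Q—X (2): add — endpoints in different components.
Q—S (5): add — endpoints in different components.
S—T (5): add — endpoints in different components.
R—V (6): add — endpoints in different components.
R—X (8): skip — X and R already connected.
S—V (9): skip — S and V already connected.
S—U (10): add — endpoints in different components.
V—X (11): skip — X and V already connected.
V—W (12): add — endpoints in different components.
The 5th edge added is R—V.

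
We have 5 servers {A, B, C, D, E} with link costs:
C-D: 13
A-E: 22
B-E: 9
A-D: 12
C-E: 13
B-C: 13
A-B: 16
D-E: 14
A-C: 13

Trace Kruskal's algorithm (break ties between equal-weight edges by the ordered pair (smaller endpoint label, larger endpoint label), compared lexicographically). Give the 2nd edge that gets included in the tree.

Sort edges by weight, then run Kruskal:
B-E (9): add. Components now {A} {B,E} {C} {D}
A-D (12): add. Components now {A,D} {B,E} {C}
A-C (13): add. Components now {A,C,D} {B,E}
B-C (13): add. Components now {A,B,C,D,E}
The 2nd edge added is A-D.

A-D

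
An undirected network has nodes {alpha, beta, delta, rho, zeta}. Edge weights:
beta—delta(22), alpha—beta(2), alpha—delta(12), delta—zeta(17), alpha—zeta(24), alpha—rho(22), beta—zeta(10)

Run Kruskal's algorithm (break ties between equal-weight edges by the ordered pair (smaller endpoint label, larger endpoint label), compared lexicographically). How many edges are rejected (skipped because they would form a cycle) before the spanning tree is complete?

Kruskal's algorithm — process edges by increasing weight (ties by edge label):
alpha—beta (2): add — endpoints in different components.
beta—zeta (10): add — endpoints in different components.
alpha—delta (12): add — endpoints in different components.
delta—zeta (17): skip — zeta and delta already connected.
alpha—rho (22): add — endpoints in different components.
Edges rejected before the tree was complete: 1.

1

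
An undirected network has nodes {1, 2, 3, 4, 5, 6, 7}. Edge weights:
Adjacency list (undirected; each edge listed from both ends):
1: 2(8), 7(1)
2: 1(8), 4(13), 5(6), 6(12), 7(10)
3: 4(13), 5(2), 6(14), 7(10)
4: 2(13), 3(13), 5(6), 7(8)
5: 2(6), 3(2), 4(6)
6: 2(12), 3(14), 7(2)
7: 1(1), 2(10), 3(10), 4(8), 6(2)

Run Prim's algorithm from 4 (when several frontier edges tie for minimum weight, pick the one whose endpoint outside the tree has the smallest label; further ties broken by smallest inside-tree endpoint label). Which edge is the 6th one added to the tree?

Grow the tree from 4 using Prim:
Step 1: cheapest edge leaving the tree is 4—5 (6); add 5.
Step 2: cheapest edge leaving the tree is 3—5 (2); add 3.
Step 3: cheapest edge leaving the tree is 2—5 (6); add 2.
Step 4: cheapest edge leaving the tree is 1—2 (8); add 1.
Step 5: cheapest edge leaving the tree is 1—7 (1); add 7.
Step 6: cheapest edge leaving the tree is 6—7 (2); add 6.
The 6th edge added is 6—7.

6-7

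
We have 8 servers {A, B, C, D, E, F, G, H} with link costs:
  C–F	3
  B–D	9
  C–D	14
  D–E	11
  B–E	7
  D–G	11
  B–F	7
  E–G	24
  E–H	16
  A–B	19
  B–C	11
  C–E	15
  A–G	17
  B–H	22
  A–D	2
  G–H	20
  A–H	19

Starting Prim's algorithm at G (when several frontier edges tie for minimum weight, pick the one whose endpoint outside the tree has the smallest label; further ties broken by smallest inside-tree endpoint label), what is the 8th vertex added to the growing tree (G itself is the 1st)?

H

Prim, starting at G.
Step 1: cheapest edge leaving the tree is D–G (11); add D.
Step 2: cheapest edge leaving the tree is A–D (2); add A.
Step 3: cheapest edge leaving the tree is B–D (9); add B.
Step 4: cheapest edge leaving the tree is B–E (7); add E.
Step 5: cheapest edge leaving the tree is B–F (7); add F.
Step 6: cheapest edge leaving the tree is C–F (3); add C.
Step 7: cheapest edge leaving the tree is E–H (16); add H.
Vertex order: G, D, A, B, E, F, C, H. The 8th vertex is H.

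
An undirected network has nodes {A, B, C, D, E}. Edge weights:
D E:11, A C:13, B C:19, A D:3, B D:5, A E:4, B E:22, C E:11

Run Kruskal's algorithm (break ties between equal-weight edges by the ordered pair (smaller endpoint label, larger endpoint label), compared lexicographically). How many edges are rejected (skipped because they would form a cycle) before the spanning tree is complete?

0

Sort edges by weight, then run Kruskal:
A D (3): add — endpoints in different components.
A E (4): add — endpoints in different components.
B D (5): add — endpoints in different components.
C E (11): add — endpoints in different components.
Edges rejected before the tree was complete: 0.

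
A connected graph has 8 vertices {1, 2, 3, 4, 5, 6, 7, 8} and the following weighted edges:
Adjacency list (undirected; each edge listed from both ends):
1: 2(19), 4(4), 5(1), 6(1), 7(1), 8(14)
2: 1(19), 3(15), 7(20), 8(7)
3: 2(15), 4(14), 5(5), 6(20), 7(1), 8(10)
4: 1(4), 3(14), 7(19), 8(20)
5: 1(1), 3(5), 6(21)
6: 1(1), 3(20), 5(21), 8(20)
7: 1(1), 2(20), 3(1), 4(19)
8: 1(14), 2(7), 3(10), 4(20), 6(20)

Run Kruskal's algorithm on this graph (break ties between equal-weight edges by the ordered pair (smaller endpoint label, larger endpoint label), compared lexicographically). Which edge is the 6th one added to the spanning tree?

Kruskal's algorithm — process edges by increasing weight (ties by edge label):
1—5 (1): add — endpoints in different components.
1—6 (1): add — endpoints in different components.
1—7 (1): add — endpoints in different components.
3—7 (1): add — endpoints in different components.
1—4 (4): add — endpoints in different components.
3—5 (5): skip — 3 and 5 already connected.
2—8 (7): add — endpoints in different components.
3—8 (10): add — endpoints in different components.
The 6th edge added is 2—8.

2-8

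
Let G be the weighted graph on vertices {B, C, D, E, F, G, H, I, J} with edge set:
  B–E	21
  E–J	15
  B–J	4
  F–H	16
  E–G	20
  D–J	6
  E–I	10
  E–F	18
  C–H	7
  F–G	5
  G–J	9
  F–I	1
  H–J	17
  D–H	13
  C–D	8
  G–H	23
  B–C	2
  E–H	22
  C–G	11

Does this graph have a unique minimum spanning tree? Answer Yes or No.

Kruskal: consider edges lightest-first.
F–I (1): add — endpoints in different components.
B–C (2): add — endpoints in different components.
B–J (4): add — endpoints in different components.
F–G (5): add — endpoints in different components.
D–J (6): add — endpoints in different components.
C–H (7): add — endpoints in different components.
C–D (8): skip — C and D already connected.
G–J (9): add — endpoints in different components.
E–I (10): add — endpoints in different components.
Every non-tree edge has weight strictly greater than the heaviest edge on the tree path between its endpoints, so the MST is unique.

Yes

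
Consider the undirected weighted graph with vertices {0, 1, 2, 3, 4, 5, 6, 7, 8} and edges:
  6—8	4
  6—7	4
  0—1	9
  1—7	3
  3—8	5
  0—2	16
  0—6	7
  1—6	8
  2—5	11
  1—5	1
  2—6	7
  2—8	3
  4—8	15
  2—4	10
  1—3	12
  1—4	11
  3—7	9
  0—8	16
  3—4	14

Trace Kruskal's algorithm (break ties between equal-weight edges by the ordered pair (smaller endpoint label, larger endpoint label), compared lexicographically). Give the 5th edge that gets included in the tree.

6-8

Kruskal's algorithm — process edges by increasing weight (ties by edge label):
1—5 (1): add — endpoints in different components.
1—7 (3): add — endpoints in different components.
2—8 (3): add — endpoints in different components.
6—7 (4): add — endpoints in different components.
6—8 (4): add — endpoints in different components.
3—8 (5): add — endpoints in different components.
0—6 (7): add — endpoints in different components.
2—6 (7): skip — 2 and 6 already connected.
1—6 (8): skip — 1 and 6 already connected.
0—1 (9): skip — 0 and 1 already connected.
3—7 (9): skip — 3 and 7 already connected.
2—4 (10): add — endpoints in different components.
The 5th edge added is 6—8.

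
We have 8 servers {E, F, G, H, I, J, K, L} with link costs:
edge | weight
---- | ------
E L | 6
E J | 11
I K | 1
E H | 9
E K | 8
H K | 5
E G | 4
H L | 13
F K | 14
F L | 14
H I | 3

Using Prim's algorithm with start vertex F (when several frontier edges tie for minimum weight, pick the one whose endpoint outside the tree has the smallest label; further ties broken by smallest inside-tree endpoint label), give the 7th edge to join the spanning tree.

Prim's algorithm from F:
Step 1: cheapest edge leaving the tree is F K (14); add K.
Step 2: cheapest edge leaving the tree is I K (1); add I.
Step 3: cheapest edge leaving the tree is H I (3); add H.
Step 4: cheapest edge leaving the tree is E K (8); add E.
Step 5: cheapest edge leaving the tree is E G (4); add G.
Step 6: cheapest edge leaving the tree is E L (6); add L.
Step 7: cheapest edge leaving the tree is E J (11); add J.
The 7th edge added is E J.

E-J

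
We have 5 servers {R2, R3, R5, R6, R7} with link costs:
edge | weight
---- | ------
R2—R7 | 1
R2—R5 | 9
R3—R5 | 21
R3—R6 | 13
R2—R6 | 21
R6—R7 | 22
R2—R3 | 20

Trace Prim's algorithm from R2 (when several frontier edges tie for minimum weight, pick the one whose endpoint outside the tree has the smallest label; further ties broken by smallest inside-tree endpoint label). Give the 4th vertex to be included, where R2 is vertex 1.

Prim's algorithm from R2:
Step 1: frontier [R2—R7 1, R2—R5 9, R2—R3 20, R2—R6 21] → take R2—R7 (1); add R7.
Step 2: frontier [R2—R5 9, R2—R3 20, R2—R6 21, R6—R7 22] → take R2—R5 (9); add R5.
Step 3: frontier [R2—R3 20, R2—R6 21, R3—R5 21, R6—R7 22] → take R2—R3 (20); add R3.
Step 4: frontier [R2—R6 21, R3—R6 13, R6—R7 22] → take R3—R6 (13); add R6.
Vertex order: R2, R7, R5, R3, R6. The 4th vertex is R3.

R3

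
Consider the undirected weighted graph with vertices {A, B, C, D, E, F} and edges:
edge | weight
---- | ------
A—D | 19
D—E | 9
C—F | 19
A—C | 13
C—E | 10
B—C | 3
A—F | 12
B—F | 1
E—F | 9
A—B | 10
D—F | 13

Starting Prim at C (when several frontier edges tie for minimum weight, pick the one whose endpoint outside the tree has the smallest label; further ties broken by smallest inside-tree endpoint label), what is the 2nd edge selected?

B-F

Prim's algorithm from C:
Step 1: frontier [B—C 3, C—E 10, A—C 13, C—F 19] → take B—C (3); add B.
Step 2: frontier [B—F 1, A—B 10, C—E 10, A—C 13, C—F 19] → take B—F (1); add F.
Step 3: frontier [A—B 10, C—E 10, A—C 13, E—F 9, A—F 12, D—F 13] → take E—F (9); add E.
Step 4: frontier [A—B 10, A—C 13, D—E 9, A—F 12, D—F 13] → take D—E (9); add D.
Step 5: frontier [A—B 10, A—C 13, A—D 19, A—F 12] → take A—B (10); add A.
The 2nd edge added is B—F.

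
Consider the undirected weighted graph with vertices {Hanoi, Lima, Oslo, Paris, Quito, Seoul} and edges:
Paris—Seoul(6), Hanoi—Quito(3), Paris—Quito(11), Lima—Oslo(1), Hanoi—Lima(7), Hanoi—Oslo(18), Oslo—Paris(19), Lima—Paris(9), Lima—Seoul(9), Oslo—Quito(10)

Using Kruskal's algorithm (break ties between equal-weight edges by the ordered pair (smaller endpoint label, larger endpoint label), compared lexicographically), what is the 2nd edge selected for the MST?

Hanoi-Quito

Kruskal: consider edges lightest-first.
Lima—Oslo (1): add. Components now {Quito} {Paris} {Lima,Oslo} {Seoul} {Hanoi}
Hanoi—Quito (3): add. Components now {Hanoi,Quito} {Paris} {Lima,Oslo} {Seoul}
Paris—Seoul (6): add. Components now {Hanoi,Quito} {Paris,Seoul} {Lima,Oslo}
Hanoi—Lima (7): add. Components now {Hanoi,Lima,Oslo,Quito} {Paris,Seoul}
Lima—Paris (9): add. Components now {Hanoi,Lima,Oslo,Paris,Quito,Seoul}
The 2nd edge added is Hanoi—Quito.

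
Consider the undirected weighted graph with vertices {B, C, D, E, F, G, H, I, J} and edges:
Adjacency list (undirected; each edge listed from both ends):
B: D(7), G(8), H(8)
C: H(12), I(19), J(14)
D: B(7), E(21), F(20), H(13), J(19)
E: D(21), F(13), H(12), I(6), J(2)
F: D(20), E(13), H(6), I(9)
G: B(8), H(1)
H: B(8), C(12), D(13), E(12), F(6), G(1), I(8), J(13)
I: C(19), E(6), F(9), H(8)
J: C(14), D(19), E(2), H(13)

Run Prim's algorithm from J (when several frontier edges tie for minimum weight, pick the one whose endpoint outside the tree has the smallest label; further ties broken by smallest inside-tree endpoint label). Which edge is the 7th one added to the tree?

B-D

Prim, starting at J.
Step 1: cheapest edge leaving the tree is E-J (2); add E.
Step 2: cheapest edge leaving the tree is E-I (6); add I.
Step 3: cheapest edge leaving the tree is H-I (8); add H.
Step 4: cheapest edge leaving the tree is G-H (1); add G.
Step 5: cheapest edge leaving the tree is F-H (6); add F.
Step 6: cheapest edge leaving the tree is B-G (8); add B.
Step 7: cheapest edge leaving the tree is B-D (7); add D.
Step 8: cheapest edge leaving the tree is C-H (12); add C.
The 7th edge added is B-D.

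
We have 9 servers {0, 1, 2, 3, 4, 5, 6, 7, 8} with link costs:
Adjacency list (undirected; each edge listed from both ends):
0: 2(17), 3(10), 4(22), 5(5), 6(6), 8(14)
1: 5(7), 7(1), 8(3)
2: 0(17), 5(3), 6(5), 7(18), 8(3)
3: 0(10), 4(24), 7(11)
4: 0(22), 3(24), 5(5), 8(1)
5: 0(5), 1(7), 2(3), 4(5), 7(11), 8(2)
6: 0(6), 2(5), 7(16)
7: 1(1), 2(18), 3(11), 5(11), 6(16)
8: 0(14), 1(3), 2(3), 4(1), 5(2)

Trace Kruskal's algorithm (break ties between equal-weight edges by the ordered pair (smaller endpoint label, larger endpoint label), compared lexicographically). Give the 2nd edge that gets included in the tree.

Kruskal: consider edges lightest-first.
1–7 (1): add — endpoints in different components.
4–8 (1): add — endpoints in different components.
5–8 (2): add — endpoints in different components.
1–8 (3): add — endpoints in different components.
2–5 (3): add — endpoints in different components.
2–8 (3): skip — 2 and 8 already connected.
0–5 (5): add — endpoints in different components.
2–6 (5): add — endpoints in different components.
4–5 (5): skip — 4 and 5 already connected.
0–6 (6): skip — 0 and 6 already connected.
1–5 (7): skip — 1 and 5 already connected.
0–3 (10): add — endpoints in different components.
The 2nd edge added is 4–8.

4-8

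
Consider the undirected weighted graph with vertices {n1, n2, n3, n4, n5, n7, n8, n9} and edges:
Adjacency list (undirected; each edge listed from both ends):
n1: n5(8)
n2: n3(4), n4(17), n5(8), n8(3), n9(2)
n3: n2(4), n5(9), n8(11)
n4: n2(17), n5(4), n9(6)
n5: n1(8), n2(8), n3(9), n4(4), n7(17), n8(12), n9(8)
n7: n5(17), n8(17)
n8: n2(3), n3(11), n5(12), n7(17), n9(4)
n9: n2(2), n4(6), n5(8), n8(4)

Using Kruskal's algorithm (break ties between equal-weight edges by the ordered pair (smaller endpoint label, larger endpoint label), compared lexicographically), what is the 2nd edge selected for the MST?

n2-n8

Kruskal's algorithm — process edges by increasing weight (ties by edge label):
n2 n9 (2): add — endpoints in different components.
n2 n8 (3): add — endpoints in different components.
n2 n3 (4): add — endpoints in different components.
n4 n5 (4): add — endpoints in different components.
n8 n9 (4): skip — n8 and n9 already connected.
n4 n9 (6): add — endpoints in different components.
n1 n5 (8): add — endpoints in different components.
n2 n5 (8): skip — n5 and n2 already connected.
n5 n9 (8): skip — n5 and n9 already connected.
n3 n5 (9): skip — n5 and n3 already connected.
n3 n8 (11): skip — n8 and n3 already connected.
n5 n8 (12): skip — n8 and n5 already connected.
n2 n4 (17): skip — n4 and n2 already connected.
n5 n7 (17): add — endpoints in different components.
The 2nd edge added is n2 n8.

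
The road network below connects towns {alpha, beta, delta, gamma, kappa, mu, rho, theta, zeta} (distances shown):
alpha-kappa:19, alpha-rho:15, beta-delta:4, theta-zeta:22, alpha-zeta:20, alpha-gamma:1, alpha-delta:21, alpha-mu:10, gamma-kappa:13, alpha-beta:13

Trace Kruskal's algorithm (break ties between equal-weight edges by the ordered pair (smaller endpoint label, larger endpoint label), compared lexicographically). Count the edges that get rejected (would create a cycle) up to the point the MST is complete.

2

Sort edges by weight, then run Kruskal:
alpha-gamma (1): add — endpoints in different components.
beta-delta (4): add — endpoints in different components.
alpha-mu (10): add — endpoints in different components.
alpha-beta (13): add — endpoints in different components.
gamma-kappa (13): add — endpoints in different components.
alpha-rho (15): add — endpoints in different components.
alpha-kappa (19): skip — kappa and alpha already connected.
alpha-zeta (20): add — endpoints in different components.
alpha-delta (21): skip — alpha and delta already connected.
theta-zeta (22): add — endpoints in different components.
Edges rejected before the tree was complete: 2.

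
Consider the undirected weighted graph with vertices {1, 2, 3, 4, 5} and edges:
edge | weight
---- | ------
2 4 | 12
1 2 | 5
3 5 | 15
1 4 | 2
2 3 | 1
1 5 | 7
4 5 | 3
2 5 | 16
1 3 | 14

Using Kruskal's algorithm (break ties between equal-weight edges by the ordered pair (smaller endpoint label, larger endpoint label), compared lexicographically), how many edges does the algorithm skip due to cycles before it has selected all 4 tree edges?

Kruskal: consider edges lightest-first.
2 3 (1): add — endpoints in different components.
1 4 (2): add — endpoints in different components.
4 5 (3): add — endpoints in different components.
1 2 (5): add — endpoints in different components.
Edges rejected before the tree was complete: 0.

0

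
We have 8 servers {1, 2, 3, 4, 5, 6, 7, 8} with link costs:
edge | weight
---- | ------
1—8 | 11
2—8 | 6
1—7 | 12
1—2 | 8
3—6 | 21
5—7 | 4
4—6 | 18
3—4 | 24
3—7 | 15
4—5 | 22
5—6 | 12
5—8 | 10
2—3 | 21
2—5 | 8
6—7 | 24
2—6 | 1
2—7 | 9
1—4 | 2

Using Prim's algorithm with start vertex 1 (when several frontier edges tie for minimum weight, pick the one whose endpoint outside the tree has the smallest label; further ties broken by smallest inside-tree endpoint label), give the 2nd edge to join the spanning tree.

1-2

Prim, starting at 1.
Step 1: cheapest edge leaving the tree is 1—4 (2); add 4.
Step 2: cheapest edge leaving the tree is 1—2 (8); add 2.
Step 3: cheapest edge leaving the tree is 2—6 (1); add 6.
Step 4: cheapest edge leaving the tree is 2—8 (6); add 8.
Step 5: cheapest edge leaving the tree is 2—5 (8); add 5.
Step 6: cheapest edge leaving the tree is 5—7 (4); add 7.
Step 7: cheapest edge leaving the tree is 3—7 (15); add 3.
The 2nd edge added is 1—2.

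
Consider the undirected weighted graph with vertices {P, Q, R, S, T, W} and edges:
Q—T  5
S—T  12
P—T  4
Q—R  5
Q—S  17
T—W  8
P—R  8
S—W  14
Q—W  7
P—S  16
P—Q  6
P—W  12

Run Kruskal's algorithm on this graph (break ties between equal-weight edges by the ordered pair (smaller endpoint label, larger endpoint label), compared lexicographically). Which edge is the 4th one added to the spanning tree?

Sort edges by weight, then run Kruskal:
P—T (4): add. Components now {P,T} {R} {S} {W} {Q}
Q—R (5): add. Components now {P,T} {Q,R} {S} {W}
Q—T (5): add. Components now {P,Q,R,T} {S} {W}
P—Q (6): skip — Q and P already connected.
Q—W (7): add. Components now {P,Q,R,T,W} {S}
P—R (8): skip — R and P already connected.
T—W (8): skip — T and W already connected.
P—W (12): skip — W and P already connected.
S—T (12): add. Components now {P,Q,R,S,T,W}
The 4th edge added is Q—W.

Q-W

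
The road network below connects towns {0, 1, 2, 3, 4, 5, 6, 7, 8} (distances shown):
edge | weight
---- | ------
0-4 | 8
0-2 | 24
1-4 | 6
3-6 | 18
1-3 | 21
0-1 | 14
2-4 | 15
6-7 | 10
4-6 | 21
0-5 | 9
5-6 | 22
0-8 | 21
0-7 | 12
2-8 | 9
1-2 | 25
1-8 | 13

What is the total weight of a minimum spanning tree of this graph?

85

Kruskal's algorithm — process edges by increasing weight (ties by edge label):
1-4 (6): add — endpoints in different components.
0-4 (8): add — endpoints in different components.
0-5 (9): add — endpoints in different components.
2-8 (9): add — endpoints in different components.
6-7 (10): add — endpoints in different components.
0-7 (12): add — endpoints in different components.
1-8 (13): add — endpoints in different components.
0-1 (14): skip — 0 and 1 already connected.
2-4 (15): skip — 2 and 4 already connected.
3-6 (18): add — endpoints in different components.
MST edges: 1-4, 0-4, 0-5, 2-8, 6-7, 0-7, 1-8, 3-6; total weight 6+8+9+9+10+12+13+18 = 85.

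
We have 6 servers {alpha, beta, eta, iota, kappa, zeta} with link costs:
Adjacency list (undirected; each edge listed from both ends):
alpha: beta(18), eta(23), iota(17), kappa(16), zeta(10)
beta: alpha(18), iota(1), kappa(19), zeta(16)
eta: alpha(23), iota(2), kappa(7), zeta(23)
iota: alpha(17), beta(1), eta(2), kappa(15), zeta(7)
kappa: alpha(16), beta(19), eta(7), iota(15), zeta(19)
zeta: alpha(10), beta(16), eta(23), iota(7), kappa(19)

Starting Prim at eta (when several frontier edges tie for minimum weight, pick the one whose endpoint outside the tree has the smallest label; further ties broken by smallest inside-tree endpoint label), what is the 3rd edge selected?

eta-kappa

Grow the tree from eta using Prim:
Step 1: frontier [eta—iota 2, eta—kappa 7, alpha—eta 23, eta—zeta 23] → take eta—iota (2); add iota.
Step 2: frontier [eta—kappa 7, alpha—eta 23, eta—zeta 23, beta—iota 1, iota—zeta 7, iota—kappa 15, alpha—iota 17] → take beta—iota (1); add beta.
Step 3: frontier [beta—zeta 16, alpha—beta 18, beta—kappa 19, eta—kappa 7, alpha—eta 23, eta—zeta 23, iota—zeta 7, iota—kappa 15, alpha—iota 17] → take eta—kappa (7); add kappa.
Step 4: frontier [beta—zeta 16, alpha—beta 18, alpha—eta 23, eta—zeta 23, iota—zeta 7, alpha—iota 17, alpha—kappa 16, kappa—zeta 19] → take iota—zeta (7); add zeta.
Step 5: frontier [alpha—beta 18, alpha—eta 23, alpha—iota 17, alpha—kappa 16, alpha—zeta 10] → take alpha—zeta (10); add alpha.
The 3rd edge added is eta—kappa.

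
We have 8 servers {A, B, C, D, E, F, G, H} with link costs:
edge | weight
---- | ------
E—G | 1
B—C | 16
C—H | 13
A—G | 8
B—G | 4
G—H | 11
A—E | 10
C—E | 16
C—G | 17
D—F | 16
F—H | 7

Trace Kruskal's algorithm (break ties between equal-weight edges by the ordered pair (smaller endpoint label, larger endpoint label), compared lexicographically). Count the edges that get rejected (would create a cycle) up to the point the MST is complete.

3

Kruskal's algorithm — process edges by increasing weight (ties by edge label):
E—G (1): add — endpoints in different components.
B—G (4): add — endpoints in different components.
F—H (7): add — endpoints in different components.
A—G (8): add — endpoints in different components.
A—E (10): skip — A and E already connected.
G—H (11): add — endpoints in different components.
C—H (13): add — endpoints in different components.
B—C (16): skip — B and C already connected.
C—E (16): skip — C and E already connected.
D—F (16): add — endpoints in different components.
Edges rejected before the tree was complete: 3.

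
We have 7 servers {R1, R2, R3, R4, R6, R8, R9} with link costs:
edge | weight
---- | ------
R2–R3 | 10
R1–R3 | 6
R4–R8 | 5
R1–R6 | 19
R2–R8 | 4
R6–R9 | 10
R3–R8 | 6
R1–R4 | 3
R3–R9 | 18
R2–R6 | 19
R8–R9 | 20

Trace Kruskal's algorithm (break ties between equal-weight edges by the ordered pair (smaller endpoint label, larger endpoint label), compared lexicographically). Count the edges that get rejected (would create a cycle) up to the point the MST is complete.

Kruskal: consider edges lightest-first.
R1–R4 (3): add. Components now {R3} {R9} {R6} {R1,R4} {R8} {R2}
R2–R8 (4): add. Components now {R3} {R9} {R6} {R1,R4} {R2,R8}
R4–R8 (5): add. Components now {R3} {R9} {R6} {R1,R2,R4,R8}
R1–R3 (6): add. Components now {R1,R2,R3,R4,R8} {R9} {R6}
R3–R8 (6): skip — R3 and R8 already connected.
R2–R3 (10): skip — R3 and R2 already connected.
R6–R9 (10): add. Components now {R1,R2,R3,R4,R8} {R6,R9}
R3–R9 (18): add. Components now {R1,R2,R3,R4,R6,R8,R9}
Edges rejected before the tree was complete: 2.

2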